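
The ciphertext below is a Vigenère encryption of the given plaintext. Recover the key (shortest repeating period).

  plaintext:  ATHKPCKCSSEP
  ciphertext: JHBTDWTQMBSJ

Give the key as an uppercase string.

  i= 0: J-A =  9 → J
  i= 1: H-T = 14 → O
  i= 2: B-H = 20 → U
  i= 3: T-K =  9 → J
  i= 4: D-P = 14 → O
  i= 5: W-C = 20 → U
  i= 6: T-K =  9 → J
  i= 7: Q-C = 14 → O
  i= 8: M-S = 20 → U
  i= 9: B-S =  9 → J
  i=10: S-E = 14 → O
  i=11: J-P = 20 → U
  shifts repeat with period 3: JOU

JOU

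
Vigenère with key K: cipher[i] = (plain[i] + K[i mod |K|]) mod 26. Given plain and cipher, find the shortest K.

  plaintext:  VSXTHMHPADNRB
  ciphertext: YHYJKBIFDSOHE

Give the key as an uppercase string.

DPBQ

  i= 0: Y-V =  3 → D
  i= 1: H-S = 15 → P
  i= 2: Y-X =  1 → B
  i= 3: J-T = 16 → Q
  i= 4: K-H =  3 → D
  i= 5: B-M = 15 → P
  i= 6: I-H =  1 → B
  i= 7: F-P = 16 → Q
  i= 8: D-A =  3 → D
  i= 9: S-D = 15 → P
  i=10: O-N =  1 → B
  i=11: H-R = 16 → Q
  i=12: E-B =  3 → D
  shifts repeat with period 4: DPBQ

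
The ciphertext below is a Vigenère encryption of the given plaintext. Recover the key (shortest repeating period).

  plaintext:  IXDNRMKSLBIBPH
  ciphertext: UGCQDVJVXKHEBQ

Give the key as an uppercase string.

  i= 0: U-I = 12 → M
  i= 1: G-X =  9 → J
  i= 2: C-D = 25 → Z
  i= 3: Q-N =  3 → D
  i= 4: D-R = 12 → M
  i= 5: V-M =  9 → J
  i= 6: J-K = 25 → Z
  i= 7: V-S =  3 → D
  i= 8: X-L = 12 → M
  i= 9: K-B =  9 → J
  i=10: H-I = 25 → Z
  i=11: E-B =  3 → D
  i=12: B-P = 12 → M
  i=13: Q-H =  9 → J
  shifts repeat with period 4: MJZD

MJZD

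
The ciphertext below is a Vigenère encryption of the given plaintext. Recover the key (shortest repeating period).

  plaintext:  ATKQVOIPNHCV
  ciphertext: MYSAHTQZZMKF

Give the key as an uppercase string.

  i= 0: M-A = 12 → M
  i= 1: Y-T =  5 → F
  i= 2: S-K =  8 → I
  i= 3: A-Q = 10 → K
  i= 4: H-V = 12 → M
  i= 5: T-O =  5 → F
  i= 6: Q-I =  8 → I
  i= 7: Z-P = 10 → K
  i= 8: Z-N = 12 → M
  i= 9: M-H =  5 → F
  i=10: K-C =  8 → I
  i=11: F-V = 10 → K
  shifts repeat with period 4: MFIK

MFIK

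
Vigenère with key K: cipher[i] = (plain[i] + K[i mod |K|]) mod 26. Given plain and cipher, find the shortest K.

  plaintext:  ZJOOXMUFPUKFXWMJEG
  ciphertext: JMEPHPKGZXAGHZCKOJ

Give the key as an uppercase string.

KDQB

  i= 0: J-Z = 10 → K
  i= 1: M-J =  3 → D
  i= 2: E-O = 16 → Q
  i= 3: P-O =  1 → B
  i= 4: H-X = 10 → K
  i= 5: P-M =  3 → D
  i= 6: K-U = 16 → Q
  i= 7: G-F =  1 → B
  i= 8: Z-P = 10 → K
  i= 9: X-U =  3 → D
  i=10: A-K = 16 → Q
  i=11: G-F =  1 → B
  i=12: H-X = 10 → K
  i=13: Z-W =  3 → D
  i=14: C-M = 16 → Q
  i=15: K-J =  1 → B
  i=16: O-E = 10 → K
  i=17: J-G =  3 → D
  shifts repeat with period 4: KDQB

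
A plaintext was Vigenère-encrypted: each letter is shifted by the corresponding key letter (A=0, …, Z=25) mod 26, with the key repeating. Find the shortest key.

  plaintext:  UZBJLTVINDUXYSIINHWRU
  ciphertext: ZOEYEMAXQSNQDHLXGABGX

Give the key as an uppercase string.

FPDPTT

  i= 0: Z-U =  5 → F
  i= 1: O-Z = 15 → P
  i= 2: E-B =  3 → D
  i= 3: Y-J = 15 → P
  i= 4: E-L = 19 → T
  i= 5: M-T = 19 → T
  i= 6: A-V =  5 → F
  i= 7: X-I = 15 → P
  i= 8: Q-N =  3 → D
  i= 9: S-D = 15 → P
  i=10: N-U = 19 → T
  i=11: Q-X = 19 → T
  i=12: D-Y =  5 → F
  i=13: H-S = 15 → P
  i=14: L-I =  3 → D
  i=15: X-I = 15 → P
  i=16: G-N = 19 → T
  i=17: A-H = 19 → T
  i=18: B-W =  5 → F
  i=19: G-R = 15 → P
  i=20: X-U =  3 → D
  shifts repeat with period 6: FPDPTT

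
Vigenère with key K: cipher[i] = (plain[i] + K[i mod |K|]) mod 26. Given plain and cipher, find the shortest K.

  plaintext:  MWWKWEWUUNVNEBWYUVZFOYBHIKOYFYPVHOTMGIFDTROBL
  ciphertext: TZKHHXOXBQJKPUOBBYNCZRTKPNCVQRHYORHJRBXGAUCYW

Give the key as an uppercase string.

  i= 0: T-M =  7 → H
  i= 1: Z-W =  3 → D
  i= 2: K-W = 14 → O
  i= 3: H-K = 23 → X
  i= 4: H-W = 11 → L
  i= 5: X-E = 19 → T
  i= 6: O-W = 18 → S
  i= 7: X-U =  3 → D
  i= 8: B-U =  7 → H
  i= 9: Q-N =  3 → D
  i=10: J-V = 14 → O
  i=11: K-N = 23 → X
  i=12: P-E = 11 → L
  i=13: U-B = 19 → T
  i=14: O-W = 18 → S
  i=15: B-Y =  3 → D
  i=16: B-U =  7 → H
  i=17: Y-V =  3 → D
  i=18: N-Z = 14 → O
  i=19: C-F = 23 → X
  i=20: Z-O = 11 → L
  i=21: R-Y = 19 → T
  i=22: T-B = 18 → S
  i=23: K-H =  3 → D
  i=24: P-I =  7 → H
  i=25: N-K =  3 → D
  i=26: C-O = 14 → O
  i=27: V-Y = 23 → X
  i=28: Q-F = 11 → L
  i=29: R-Y = 19 → T
  i=30: H-P = 18 → S
  i=31: Y-V =  3 → D
  i=32: O-H =  7 → H
  i=33: R-O =  3 → D
  i=34: H-T = 14 → O
  i=35: J-M = 23 → X
  i=36: R-G = 11 → L
  i=37: B-I = 19 → T
  i=38: X-F = 18 → S
  i=39: G-D =  3 → D
  i=40: A-T =  7 → H
  i=41: U-R =  3 → D
  i=42: C-O = 14 → O
  i=43: Y-B = 23 → X
  i=44: W-L = 11 → L
  shifts repeat with period 8: HDOXLTSD

HDOXLTSD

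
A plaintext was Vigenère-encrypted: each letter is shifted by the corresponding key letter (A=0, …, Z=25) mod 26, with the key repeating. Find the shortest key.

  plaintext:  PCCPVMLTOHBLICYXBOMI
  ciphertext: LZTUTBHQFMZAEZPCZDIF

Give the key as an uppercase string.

WXRFYP

  i= 0: L-P = 22 → W
  i= 1: Z-C = 23 → X
  i= 2: T-C = 17 → R
  i= 3: U-P =  5 → F
  i= 4: T-V = 24 → Y
  i= 5: B-M = 15 → P
  i= 6: H-L = 22 → W
  i= 7: Q-T = 23 → X
  i= 8: F-O = 17 → R
  i= 9: M-H =  5 → F
  i=10: Z-B = 24 → Y
  i=11: A-L = 15 → P
  i=12: E-I = 22 → W
  i=13: Z-C = 23 → X
  i=14: P-Y = 17 → R
  i=15: C-X =  5 → F
  i=16: Z-B = 24 → Y
  i=17: D-O = 15 → P
  i=18: I-M = 22 → W
  i=19: F-I = 23 → X
  shifts repeat with period 6: WXRFYP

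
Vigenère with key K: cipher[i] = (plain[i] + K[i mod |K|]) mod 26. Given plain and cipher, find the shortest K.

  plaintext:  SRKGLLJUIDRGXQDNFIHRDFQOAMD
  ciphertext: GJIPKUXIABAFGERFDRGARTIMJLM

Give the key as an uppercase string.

OSYJZJO

  i= 0: G-S = 14 → O
  i= 1: J-R = 18 → S
  i= 2: I-K = 24 → Y
  i= 3: P-G =  9 → J
  i= 4: K-L = 25 → Z
  i= 5: U-L =  9 → J
  i= 6: X-J = 14 → O
  i= 7: I-U = 14 → O
  i= 8: A-I = 18 → S
  i= 9: B-D = 24 → Y
  i=10: A-R =  9 → J
  i=11: F-G = 25 → Z
  i=12: G-X =  9 → J
  i=13: E-Q = 14 → O
  i=14: R-D = 14 → O
  i=15: F-N = 18 → S
  i=16: D-F = 24 → Y
  i=17: R-I =  9 → J
  i=18: G-H = 25 → Z
  i=19: A-R =  9 → J
  i=20: R-D = 14 → O
  i=21: T-F = 14 → O
  i=22: I-Q = 18 → S
  i=23: M-O = 24 → Y
  i=24: J-A =  9 → J
  i=25: L-M = 25 → Z
  i=26: M-D =  9 → J
  shifts repeat with period 7: OSYJZJO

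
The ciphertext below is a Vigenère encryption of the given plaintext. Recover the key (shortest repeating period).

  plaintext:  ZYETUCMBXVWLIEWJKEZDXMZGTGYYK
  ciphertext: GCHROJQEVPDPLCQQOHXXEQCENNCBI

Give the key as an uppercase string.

  i= 0: G-Z =  7 → H
  i= 1: C-Y =  4 → E
  i= 2: H-E =  3 → D
  i= 3: R-T = 24 → Y
  i= 4: O-U = 20 → U
  i= 5: J-C =  7 → H
  i= 6: Q-M =  4 → E
  i= 7: E-B =  3 → D
  i= 8: V-X = 24 → Y
  i= 9: P-V = 20 → U
  i=10: D-W =  7 → H
  i=11: P-L =  4 → E
  i=12: L-I =  3 → D
  i=13: C-E = 24 → Y
  i=14: Q-W = 20 → U
  i=15: Q-J =  7 → H
  i=16: O-K =  4 → E
  i=17: H-E =  3 → D
  i=18: X-Z = 24 → Y
  i=19: X-D = 20 → U
  i=20: E-X =  7 → H
  i=21: Q-M =  4 → E
  i=22: C-Z =  3 → D
  i=23: E-G = 24 → Y
  i=24: N-T = 20 → U
  i=25: N-G =  7 → H
  i=26: C-Y =  4 → E
  i=27: B-Y =  3 → D
  i=28: I-K = 24 → Y
  shifts repeat with period 5: HEDYU

HEDYU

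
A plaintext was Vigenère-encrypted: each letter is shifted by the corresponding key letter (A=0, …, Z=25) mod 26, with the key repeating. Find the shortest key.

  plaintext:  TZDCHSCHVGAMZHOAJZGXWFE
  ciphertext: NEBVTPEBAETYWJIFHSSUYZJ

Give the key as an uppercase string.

  i= 0: N-T = 20 → U
  i= 1: E-Z =  5 → F
  i= 2: B-D = 24 → Y
  i= 3: V-C = 19 → T
  i= 4: T-H = 12 → M
  i= 5: P-S = 23 → X
  i= 6: E-C =  2 → C
  i= 7: B-H = 20 → U
  i= 8: A-V =  5 → F
  i= 9: E-G = 24 → Y
  i=10: T-A = 19 → T
  i=11: Y-M = 12 → M
  i=12: W-Z = 23 → X
  i=13: J-H =  2 → C
  i=14: I-O = 20 → U
  i=15: F-A =  5 → F
  i=16: H-J = 24 → Y
  i=17: S-Z = 19 → T
  i=18: S-G = 12 → M
  i=19: U-X = 23 → X
  i=20: Y-W =  2 → C
  i=21: Z-F = 20 → U
  i=22: J-E =  5 → F
  shifts repeat with period 7: UFYTMXC

UFYTMXC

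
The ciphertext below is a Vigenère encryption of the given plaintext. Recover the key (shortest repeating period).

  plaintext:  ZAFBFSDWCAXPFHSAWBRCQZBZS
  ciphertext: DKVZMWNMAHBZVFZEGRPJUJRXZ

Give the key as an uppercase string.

EKQYH

  i= 0: D-Z =  4 → E
  i= 1: K-A = 10 → K
  i= 2: V-F = 16 → Q
  i= 3: Z-B = 24 → Y
  i= 4: M-F =  7 → H
  i= 5: W-S =  4 → E
  i= 6: N-D = 10 → K
  i= 7: M-W = 16 → Q
  i= 8: A-C = 24 → Y
  i= 9: H-A =  7 → H
  i=10: B-X =  4 → E
  i=11: Z-P = 10 → K
  i=12: V-F = 16 → Q
  i=13: F-H = 24 → Y
  i=14: Z-S =  7 → H
  i=15: E-A =  4 → E
  i=16: G-W = 10 → K
  i=17: R-B = 16 → Q
  i=18: P-R = 24 → Y
  i=19: J-C =  7 → H
  i=20: U-Q =  4 → E
  i=21: J-Z = 10 → K
  i=22: R-B = 16 → Q
  i=23: X-Z = 24 → Y
  i=24: Z-S =  7 → H
  shifts repeat with period 5: EKQYH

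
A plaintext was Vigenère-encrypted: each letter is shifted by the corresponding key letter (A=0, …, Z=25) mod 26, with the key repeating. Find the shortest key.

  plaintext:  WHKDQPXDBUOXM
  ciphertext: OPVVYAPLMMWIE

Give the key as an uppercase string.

  i= 0: O-W = 18 → S
  i= 1: P-H =  8 → I
  i= 2: V-K = 11 → L
  i= 3: V-D = 18 → S
  i= 4: Y-Q =  8 → I
  i= 5: A-P = 11 → L
  i= 6: P-X = 18 → S
  i= 7: L-D =  8 → I
  i= 8: M-B = 11 → L
  i= 9: M-U = 18 → S
  i=10: W-O =  8 → I
  i=11: I-X = 11 → L
  i=12: E-M = 18 → S
  shifts repeat with period 3: SIL

SIL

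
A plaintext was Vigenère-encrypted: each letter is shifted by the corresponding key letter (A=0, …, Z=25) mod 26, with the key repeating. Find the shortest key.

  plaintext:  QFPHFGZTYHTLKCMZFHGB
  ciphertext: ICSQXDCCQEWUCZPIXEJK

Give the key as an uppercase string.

  i= 0: I-Q = 18 → S
  i= 1: C-F = 23 → X
  i= 2: S-P =  3 → D
  i= 3: Q-H =  9 → J
  i= 4: X-F = 18 → S
  i= 5: D-G = 23 → X
  i= 6: C-Z =  3 → D
  i= 7: C-T =  9 → J
  i= 8: Q-Y = 18 → S
  i= 9: E-H = 23 → X
  i=10: W-T =  3 → D
  i=11: U-L =  9 → J
  i=12: C-K = 18 → S
  i=13: Z-C = 23 → X
  i=14: P-M =  3 → D
  i=15: I-Z =  9 → J
  i=16: X-F = 18 → S
  i=17: E-H = 23 → X
  i=18: J-G =  3 → D
  i=19: K-B =  9 → J
  shifts repeat with period 4: SXDJ

SXDJ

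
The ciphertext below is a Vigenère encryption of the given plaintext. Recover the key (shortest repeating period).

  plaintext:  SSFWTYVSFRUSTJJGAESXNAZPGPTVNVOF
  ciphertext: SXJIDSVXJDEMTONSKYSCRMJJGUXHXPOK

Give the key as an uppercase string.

AFEMKU

  i= 0: S-S =  0 → A
  i= 1: X-S =  5 → F
  i= 2: J-F =  4 → E
  i= 3: I-W = 12 → M
  i= 4: D-T = 10 → K
  i= 5: S-Y = 20 → U
  i= 6: V-V =  0 → A
  i= 7: X-S =  5 → F
  i= 8: J-F =  4 → E
  i= 9: D-R = 12 → M
  i=10: E-U = 10 → K
  i=11: M-S = 20 → U
  i=12: T-T =  0 → A
  i=13: O-J =  5 → F
  i=14: N-J =  4 → E
  i=15: S-G = 12 → M
  i=16: K-A = 10 → K
  i=17: Y-E = 20 → U
  i=18: S-S =  0 → A
  i=19: C-X =  5 → F
  i=20: R-N =  4 → E
  i=21: M-A = 12 → M
  i=22: J-Z = 10 → K
  i=23: J-P = 20 → U
  i=24: G-G =  0 → A
  i=25: U-P =  5 → F
  i=26: X-T =  4 → E
  i=27: H-V = 12 → M
  i=28: X-N = 10 → K
  i=29: P-V = 20 → U
  i=30: O-O =  0 → A
  i=31: K-F =  5 → F
  shifts repeat with period 6: AFEMKU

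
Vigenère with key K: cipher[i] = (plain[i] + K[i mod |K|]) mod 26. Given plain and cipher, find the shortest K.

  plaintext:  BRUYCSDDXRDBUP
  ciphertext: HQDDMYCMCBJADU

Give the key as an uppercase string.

  i= 0: H-B =  6 → G
  i= 1: Q-R = 25 → Z
  i= 2: D-U =  9 → J
  i= 3: D-Y =  5 → F
  i= 4: M-C = 10 → K
  i= 5: Y-S =  6 → G
  i= 6: C-D = 25 → Z
  i= 7: M-D =  9 → J
  i= 8: C-X =  5 → F
  i= 9: B-R = 10 → K
  i=10: J-D =  6 → G
  i=11: A-B = 25 → Z
  i=12: D-U =  9 → J
  i=13: U-P =  5 → F
  shifts repeat with period 5: GZJFK

GZJFK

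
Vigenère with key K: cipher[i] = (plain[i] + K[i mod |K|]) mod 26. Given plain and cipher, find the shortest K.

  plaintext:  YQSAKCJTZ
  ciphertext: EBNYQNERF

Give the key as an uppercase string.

GLVY

  i= 0: E-Y =  6 → G
  i= 1: B-Q = 11 → L
  i= 2: N-S = 21 → V
  i= 3: Y-A = 24 → Y
  i= 4: Q-K =  6 → G
  i= 5: N-C = 11 → L
  i= 6: E-J = 21 → V
  i= 7: R-T = 24 → Y
  i= 8: F-Z =  6 → G
  shifts repeat with period 4: GLVY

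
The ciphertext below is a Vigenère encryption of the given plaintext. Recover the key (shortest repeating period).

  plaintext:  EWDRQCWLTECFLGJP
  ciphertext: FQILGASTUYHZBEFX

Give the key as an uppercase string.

  i= 0: F-E =  1 → B
  i= 1: Q-W = 20 → U
  i= 2: I-D =  5 → F
  i= 3: L-R = 20 → U
  i= 4: G-Q = 16 → Q
  i= 5: A-C = 24 → Y
  i= 6: S-W = 22 → W
  i= 7: T-L =  8 → I
  i= 8: U-T =  1 → B
  i= 9: Y-E = 20 → U
  i=10: H-C =  5 → F
  i=11: Z-F = 20 → U
  i=12: B-L = 16 → Q
  i=13: E-G = 24 → Y
  i=14: F-J = 22 → W
  i=15: X-P =  8 → I
  shifts repeat with period 8: BUFUQYWI

BUFUQYWI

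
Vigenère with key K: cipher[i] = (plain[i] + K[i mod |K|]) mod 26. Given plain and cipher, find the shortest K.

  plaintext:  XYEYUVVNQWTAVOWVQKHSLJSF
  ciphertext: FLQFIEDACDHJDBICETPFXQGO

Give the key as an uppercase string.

INMHOJ

  i= 0: F-X =  8 → I
  i= 1: L-Y = 13 → N
  i= 2: Q-E = 12 → M
  i= 3: F-Y =  7 → H
  i= 4: I-U = 14 → O
  i= 5: E-V =  9 → J
  i= 6: D-V =  8 → I
  i= 7: A-N = 13 → N
  i= 8: C-Q = 12 → M
  i= 9: D-W =  7 → H
  i=10: H-T = 14 → O
  i=11: J-A =  9 → J
  i=12: D-V =  8 → I
  i=13: B-O = 13 → N
  i=14: I-W = 12 → M
  i=15: C-V =  7 → H
  i=16: E-Q = 14 → O
  i=17: T-K =  9 → J
  i=18: P-H =  8 → I
  i=19: F-S = 13 → N
  i=20: X-L = 12 → M
  i=21: Q-J =  7 → H
  i=22: G-S = 14 → O
  i=23: O-F =  9 → J
  shifts repeat with period 6: INMHOJ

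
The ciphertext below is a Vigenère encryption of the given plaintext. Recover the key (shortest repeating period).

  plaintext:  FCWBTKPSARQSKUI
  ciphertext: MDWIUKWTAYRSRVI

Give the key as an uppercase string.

  i= 0: M-F =  7 → H
  i= 1: D-C =  1 → B
  i= 2: W-W =  0 → A
  i= 3: I-B =  7 → H
  i= 4: U-T =  1 → B
  i= 5: K-K =  0 → A
  i= 6: W-P =  7 → H
  i= 7: T-S =  1 → B
  i= 8: A-A =  0 → A
  i= 9: Y-R =  7 → H
  i=10: R-Q =  1 → B
  i=11: S-S =  0 → A
  i=12: R-K =  7 → H
  i=13: V-U =  1 → B
  i=14: I-I =  0 → A
  shifts repeat with period 3: HBA

HBA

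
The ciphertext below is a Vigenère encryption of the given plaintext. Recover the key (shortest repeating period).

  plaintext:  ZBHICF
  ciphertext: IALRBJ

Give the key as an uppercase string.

  i= 0: I-Z =  9 → J
  i= 1: A-B = 25 → Z
  i= 2: L-H =  4 → E
  i= 3: R-I =  9 → J
  i= 4: B-C = 25 → Z
  i= 5: J-F =  4 → E
  shifts repeat with period 3: JZE

JZE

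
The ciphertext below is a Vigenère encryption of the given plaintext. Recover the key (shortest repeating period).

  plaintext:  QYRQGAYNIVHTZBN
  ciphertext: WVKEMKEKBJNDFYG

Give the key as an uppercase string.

  i= 0: W-Q =  6 → G
  i= 1: V-Y = 23 → X
  i= 2: K-R = 19 → T
  i= 3: E-Q = 14 → O
  i= 4: M-G =  6 → G
  i= 5: K-A = 10 → K
  i= 6: E-Y =  6 → G
  i= 7: K-N = 23 → X
  i= 8: B-I = 19 → T
  i= 9: J-V = 14 → O
  i=10: N-H =  6 → G
  i=11: D-T = 10 → K
  i=12: F-Z =  6 → G
  i=13: Y-B = 23 → X
  i=14: G-N = 19 → T
  shifts repeat with period 6: GXTOGK

GXTOGK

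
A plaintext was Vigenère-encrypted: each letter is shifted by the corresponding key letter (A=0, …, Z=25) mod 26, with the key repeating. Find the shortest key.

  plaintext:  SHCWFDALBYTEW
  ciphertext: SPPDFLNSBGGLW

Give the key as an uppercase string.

  i= 0: S-S =  0 → A
  i= 1: P-H =  8 → I
  i= 2: P-C = 13 → N
  i= 3: D-W =  7 → H
  i= 4: F-F =  0 → A
  i= 5: L-D =  8 → I
  i= 6: N-A = 13 → N
  i= 7: S-L =  7 → H
  i= 8: B-B =  0 → A
  i= 9: G-Y =  8 → I
  i=10: G-T = 13 → N
  i=11: L-E =  7 → H
  i=12: W-W =  0 → A
  shifts repeat with period 4: AINH

AINH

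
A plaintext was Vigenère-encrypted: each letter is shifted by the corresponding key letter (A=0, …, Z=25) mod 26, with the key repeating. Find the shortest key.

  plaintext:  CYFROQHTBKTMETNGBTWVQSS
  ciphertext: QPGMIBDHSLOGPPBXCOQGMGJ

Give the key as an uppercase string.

ORBVULW

  i= 0: Q-C = 14 → O
  i= 1: P-Y = 17 → R
  i= 2: G-F =  1 → B
  i= 3: M-R = 21 → V
  i= 4: I-O = 20 → U
  i= 5: B-Q = 11 → L
  i= 6: D-H = 22 → W
  i= 7: H-T = 14 → O
  i= 8: S-B = 17 → R
  i= 9: L-K =  1 → B
  i=10: O-T = 21 → V
  i=11: G-M = 20 → U
  i=12: P-E = 11 → L
  i=13: P-T = 22 → W
  i=14: B-N = 14 → O
  i=15: X-G = 17 → R
  i=16: C-B =  1 → B
  i=17: O-T = 21 → V
  i=18: Q-W = 20 → U
  i=19: G-V = 11 → L
  i=20: M-Q = 22 → W
  i=21: G-S = 14 → O
  i=22: J-S = 17 → R
  shifts repeat with period 7: ORBVULW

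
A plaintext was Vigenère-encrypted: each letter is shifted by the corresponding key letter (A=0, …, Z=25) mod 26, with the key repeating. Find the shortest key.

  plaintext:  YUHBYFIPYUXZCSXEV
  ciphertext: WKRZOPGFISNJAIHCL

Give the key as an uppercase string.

YQK

  i= 0: W-Y = 24 → Y
  i= 1: K-U = 16 → Q
  i= 2: R-H = 10 → K
  i= 3: Z-B = 24 → Y
  i= 4: O-Y = 16 → Q
  i= 5: P-F = 10 → K
  i= 6: G-I = 24 → Y
  i= 7: F-P = 16 → Q
  i= 8: I-Y = 10 → K
  i= 9: S-U = 24 → Y
  i=10: N-X = 16 → Q
  i=11: J-Z = 10 → K
  i=12: A-C = 24 → Y
  i=13: I-S = 16 → Q
  i=14: H-X = 10 → K
  i=15: C-E = 24 → Y
  i=16: L-V = 16 → Q
  shifts repeat with period 3: YQK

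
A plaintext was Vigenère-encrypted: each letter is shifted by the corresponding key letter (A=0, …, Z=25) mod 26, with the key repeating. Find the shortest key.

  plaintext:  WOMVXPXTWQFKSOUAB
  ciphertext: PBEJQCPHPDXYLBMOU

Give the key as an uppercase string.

  i= 0: P-W = 19 → T
  i= 1: B-O = 13 → N
  i= 2: E-M = 18 → S
  i= 3: J-V = 14 → O
  i= 4: Q-X = 19 → T
  i= 5: C-P = 13 → N
  i= 6: P-X = 18 → S
  i= 7: H-T = 14 → O
  i= 8: P-W = 19 → T
  i= 9: D-Q = 13 → N
  i=10: X-F = 18 → S
  i=11: Y-K = 14 → O
  i=12: L-S = 19 → T
  i=13: B-O = 13 → N
  i=14: M-U = 18 → S
  i=15: O-A = 14 → O
  i=16: U-B = 19 → T
  shifts repeat with period 4: TNSO

TNSO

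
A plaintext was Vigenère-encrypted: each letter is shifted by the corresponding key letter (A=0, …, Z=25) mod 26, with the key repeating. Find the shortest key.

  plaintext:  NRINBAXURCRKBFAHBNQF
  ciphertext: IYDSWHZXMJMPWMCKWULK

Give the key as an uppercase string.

  i= 0: I-N = 21 → V
  i= 1: Y-R =  7 → H
  i= 2: D-I = 21 → V
  i= 3: S-N =  5 → F
  i= 4: W-B = 21 → V
  i= 5: H-A =  7 → H
  i= 6: Z-X =  2 → C
  i= 7: X-U =  3 → D
  i= 8: M-R = 21 → V
  i= 9: J-C =  7 → H
  i=10: M-R = 21 → V
  i=11: P-K =  5 → F
  i=12: W-B = 21 → V
  i=13: M-F =  7 → H
  i=14: C-A =  2 → C
  i=15: K-H =  3 → D
  i=16: W-B = 21 → V
  i=17: U-N =  7 → H
  i=18: L-Q = 21 → V
  i=19: K-F =  5 → F
  shifts repeat with period 8: VHVFVHCD

VHVFVHCD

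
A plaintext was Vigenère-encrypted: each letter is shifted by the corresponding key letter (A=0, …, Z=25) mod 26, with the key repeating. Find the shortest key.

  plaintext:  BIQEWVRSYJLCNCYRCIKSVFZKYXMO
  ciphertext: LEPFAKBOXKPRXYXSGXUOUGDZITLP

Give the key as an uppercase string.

KWZBEP

  i= 0: L-B = 10 → K
  i= 1: E-I = 22 → W
  i= 2: P-Q = 25 → Z
  i= 3: F-E =  1 → B
  i= 4: A-W =  4 → E
  i= 5: K-V = 15 → P
  i= 6: B-R = 10 → K
  i= 7: O-S = 22 → W
  i= 8: X-Y = 25 → Z
  i= 9: K-J =  1 → B
  i=10: P-L =  4 → E
  i=11: R-C = 15 → P
  i=12: X-N = 10 → K
  i=13: Y-C = 22 → W
  i=14: X-Y = 25 → Z
  i=15: S-R =  1 → B
  i=16: G-C =  4 → E
  i=17: X-I = 15 → P
  i=18: U-K = 10 → K
  i=19: O-S = 22 → W
  i=20: U-V = 25 → Z
  i=21: G-F =  1 → B
  i=22: D-Z =  4 → E
  i=23: Z-K = 15 → P
  i=24: I-Y = 10 → K
  i=25: T-X = 22 → W
  i=26: L-M = 25 → Z
  i=27: P-O =  1 → B
  shifts repeat with period 6: KWZBEP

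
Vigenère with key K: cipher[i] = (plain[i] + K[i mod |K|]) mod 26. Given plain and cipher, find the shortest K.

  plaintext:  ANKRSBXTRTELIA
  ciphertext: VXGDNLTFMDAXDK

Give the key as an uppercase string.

VKWM

  i= 0: V-A = 21 → V
  i= 1: X-N = 10 → K
  i= 2: G-K = 22 → W
  i= 3: D-R = 12 → M
  i= 4: N-S = 21 → V
  i= 5: L-B = 10 → K
  i= 6: T-X = 22 → W
  i= 7: F-T = 12 → M
  i= 8: M-R = 21 → V
  i= 9: D-T = 10 → K
  i=10: A-E = 22 → W
  i=11: X-L = 12 → M
  i=12: D-I = 21 → V
  i=13: K-A = 10 → K
  shifts repeat with period 4: VKWM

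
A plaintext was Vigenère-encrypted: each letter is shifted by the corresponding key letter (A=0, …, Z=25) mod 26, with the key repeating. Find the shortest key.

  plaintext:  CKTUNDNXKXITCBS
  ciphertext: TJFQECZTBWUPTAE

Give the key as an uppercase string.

RZMW

  i= 0: T-C = 17 → R
  i= 1: J-K = 25 → Z
  i= 2: F-T = 12 → M
  i= 3: Q-U = 22 → W
  i= 4: E-N = 17 → R
  i= 5: C-D = 25 → Z
  i= 6: Z-N = 12 → M
  i= 7: T-X = 22 → W
  i= 8: B-K = 17 → R
  i= 9: W-X = 25 → Z
  i=10: U-I = 12 → M
  i=11: P-T = 22 → W
  i=12: T-C = 17 → R
  i=13: A-B = 25 → Z
  i=14: E-S = 12 → M
  shifts repeat with period 4: RZMW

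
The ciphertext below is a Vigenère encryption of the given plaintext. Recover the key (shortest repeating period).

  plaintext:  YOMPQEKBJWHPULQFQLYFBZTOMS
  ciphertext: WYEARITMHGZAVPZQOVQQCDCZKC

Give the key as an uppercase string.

  i= 0: W-Y = 24 → Y
  i= 1: Y-O = 10 → K
  i= 2: E-M = 18 → S
  i= 3: A-P = 11 → L
  i= 4: R-Q =  1 → B
  i= 5: I-E =  4 → E
  i= 6: T-K =  9 → J
  i= 7: M-B = 11 → L
  i= 8: H-J = 24 → Y
  i= 9: G-W = 10 → K
  i=10: Z-H = 18 → S
  i=11: A-P = 11 → L
  i=12: V-U =  1 → B
  i=13: P-L =  4 → E
  i=14: Z-Q =  9 → J
  i=15: Q-F = 11 → L
  i=16: O-Q = 24 → Y
  i=17: V-L = 10 → K
  i=18: Q-Y = 18 → S
  i=19: Q-F = 11 → L
  i=20: C-B =  1 → B
  i=21: D-Z =  4 → E
  i=22: C-T =  9 → J
  i=23: Z-O = 11 → L
  i=24: K-M = 24 → Y
  i=25: C-S = 10 → K
  shifts repeat with period 8: YKSLBEJL

YKSLBEJL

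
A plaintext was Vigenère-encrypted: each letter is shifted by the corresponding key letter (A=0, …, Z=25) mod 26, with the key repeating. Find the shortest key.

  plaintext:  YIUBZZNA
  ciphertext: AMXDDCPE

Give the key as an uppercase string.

  i= 0: A-Y =  2 → C
  i= 1: M-I =  4 → E
  i= 2: X-U =  3 → D
  i= 3: D-B =  2 → C
  i= 4: D-Z =  4 → E
  i= 5: C-Z =  3 → D
  i= 6: P-N =  2 → C
  i= 7: E-A =  4 → E
  shifts repeat with period 3: CED

CED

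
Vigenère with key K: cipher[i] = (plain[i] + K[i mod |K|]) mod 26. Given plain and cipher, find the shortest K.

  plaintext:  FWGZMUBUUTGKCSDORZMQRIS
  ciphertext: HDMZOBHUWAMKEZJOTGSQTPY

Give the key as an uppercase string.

  i= 0: H-F =  2 → C
  i= 1: D-W =  7 → H
  i= 2: M-G =  6 → G
  i= 3: Z-Z =  0 → A
  i= 4: O-M =  2 → C
  i= 5: B-U =  7 → H
  i= 6: H-B =  6 → G
  i= 7: U-U =  0 → A
  i= 8: W-U =  2 → C
  i= 9: A-T =  7 → H
  i=10: M-G =  6 → G
  i=11: K-K =  0 → A
  i=12: E-C =  2 → C
  i=13: Z-S =  7 → H
  i=14: J-D =  6 → G
  i=15: O-O =  0 → A
  i=16: T-R =  2 → C
  i=17: G-Z =  7 → H
  i=18: S-M =  6 → G
  i=19: Q-Q =  0 → A
  i=20: T-R =  2 → C
  i=21: P-I =  7 → H
  i=22: Y-S =  6 → G
  shifts repeat with period 4: CHGA

CHGA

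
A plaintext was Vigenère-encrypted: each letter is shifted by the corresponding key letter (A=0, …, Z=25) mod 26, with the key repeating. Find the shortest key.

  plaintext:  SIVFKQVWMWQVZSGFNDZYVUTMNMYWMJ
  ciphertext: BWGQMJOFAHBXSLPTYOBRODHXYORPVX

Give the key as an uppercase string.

JOLLCTT

  i= 0: B-S =  9 → J
  i= 1: W-I = 14 → O
  i= 2: G-V = 11 → L
  i= 3: Q-F = 11 → L
  i= 4: M-K =  2 → C
  i= 5: J-Q = 19 → T
  i= 6: O-V = 19 → T
  i= 7: F-W =  9 → J
  i= 8: A-M = 14 → O
  i= 9: H-W = 11 → L
  i=10: B-Q = 11 → L
  i=11: X-V =  2 → C
  i=12: S-Z = 19 → T
  i=13: L-S = 19 → T
  i=14: P-G =  9 → J
  i=15: T-F = 14 → O
  i=16: Y-N = 11 → L
  i=17: O-D = 11 → L
  i=18: B-Z =  2 → C
  i=19: R-Y = 19 → T
  i=20: O-V = 19 → T
  i=21: D-U =  9 → J
  i=22: H-T = 14 → O
  i=23: X-M = 11 → L
  i=24: Y-N = 11 → L
  i=25: O-M =  2 → C
  i=26: R-Y = 19 → T
  i=27: P-W = 19 → T
  i=28: V-M =  9 → J
  i=29: X-J = 14 → O
  shifts repeat with period 7: JOLLCTT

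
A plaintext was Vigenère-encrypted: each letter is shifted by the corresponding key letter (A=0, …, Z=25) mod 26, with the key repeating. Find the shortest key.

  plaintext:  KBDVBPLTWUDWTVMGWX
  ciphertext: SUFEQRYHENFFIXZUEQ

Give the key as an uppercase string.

  i= 0: S-K =  8 → I
  i= 1: U-B = 19 → T
  i= 2: F-D =  2 → C
  i= 3: E-V =  9 → J
  i= 4: Q-B = 15 → P
  i= 5: R-P =  2 → C
  i= 6: Y-L = 13 → N
  i= 7: H-T = 14 → O
  i= 8: E-W =  8 → I
  i= 9: N-U = 19 → T
  i=10: F-D =  2 → C
  i=11: F-W =  9 → J
  i=12: I-T = 15 → P
  i=13: X-V =  2 → C
  i=14: Z-M = 13 → N
  i=15: U-G = 14 → O
  i=16: E-W =  8 → I
  i=17: Q-X = 19 → T
  shifts repeat with period 8: ITCJPCNO

ITCJPCNO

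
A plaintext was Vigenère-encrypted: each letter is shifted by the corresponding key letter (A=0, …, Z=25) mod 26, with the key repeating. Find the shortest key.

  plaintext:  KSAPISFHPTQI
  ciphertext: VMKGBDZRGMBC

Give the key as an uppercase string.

  i= 0: V-K = 11 → L
  i= 1: M-S = 20 → U
  i= 2: K-A = 10 → K
  i= 3: G-P = 17 → R
  i= 4: B-I = 19 → T
  i= 5: D-S = 11 → L
  i= 6: Z-F = 20 → U
  i= 7: R-H = 10 → K
  i= 8: G-P = 17 → R
  i= 9: M-T = 19 → T
  i=10: B-Q = 11 → L
  i=11: C-I = 20 → U
  shifts repeat with period 5: LUKRT

LUKRT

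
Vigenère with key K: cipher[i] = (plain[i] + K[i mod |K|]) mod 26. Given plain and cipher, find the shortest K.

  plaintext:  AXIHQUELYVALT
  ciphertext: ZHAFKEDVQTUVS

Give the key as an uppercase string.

  i= 0: Z-A = 25 → Z
  i= 1: H-X = 10 → K
  i= 2: A-I = 18 → S
  i= 3: F-H = 24 → Y
  i= 4: K-Q = 20 → U
  i= 5: E-U = 10 → K
  i= 6: D-E = 25 → Z
  i= 7: V-L = 10 → K
  i= 8: Q-Y = 18 → S
  i= 9: T-V = 24 → Y
  i=10: U-A = 20 → U
  i=11: V-L = 10 → K
  i=12: S-T = 25 → Z
  shifts repeat with period 6: ZKSYUK

ZKSYUK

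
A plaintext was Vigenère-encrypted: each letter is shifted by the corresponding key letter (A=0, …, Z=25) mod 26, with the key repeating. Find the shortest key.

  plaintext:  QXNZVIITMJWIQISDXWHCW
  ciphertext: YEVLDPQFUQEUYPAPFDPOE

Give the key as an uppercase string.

  i= 0: Y-Q =  8 → I
  i= 1: E-X =  7 → H
  i= 2: V-N =  8 → I
  i= 3: L-Z = 12 → M
  i= 4: D-V =  8 → I
  i= 5: P-I =  7 → H
  i= 6: Q-I =  8 → I
  i= 7: F-T = 12 → M
  i= 8: U-M =  8 → I
  i= 9: Q-J =  7 → H
  i=10: E-W =  8 → I
  i=11: U-I = 12 → M
  i=12: Y-Q =  8 → I
  i=13: P-I =  7 → H
  i=14: A-S =  8 → I
  i=15: P-D = 12 → M
  i=16: F-X =  8 → I
  i=17: D-W =  7 → H
  i=18: P-H =  8 → I
  i=19: O-C = 12 → M
  i=20: E-W =  8 → I
  shifts repeat with period 4: IHIM

IHIM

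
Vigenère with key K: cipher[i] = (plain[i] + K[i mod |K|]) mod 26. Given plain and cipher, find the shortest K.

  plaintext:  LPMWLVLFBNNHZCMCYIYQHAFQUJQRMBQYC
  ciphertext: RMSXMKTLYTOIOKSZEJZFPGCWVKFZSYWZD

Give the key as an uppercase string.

GXGBBPI

  i= 0: R-L =  6 → G
  i= 1: M-P = 23 → X
  i= 2: S-M =  6 → G
  i= 3: X-W =  1 → B
  i= 4: M-L =  1 → B
  i= 5: K-V = 15 → P
  i= 6: T-L =  8 → I
  i= 7: L-F =  6 → G
  i= 8: Y-B = 23 → X
  i= 9: T-N =  6 → G
  i=10: O-N =  1 → B
  i=11: I-H =  1 → B
  i=12: O-Z = 15 → P
  i=13: K-C =  8 → I
  i=14: S-M =  6 → G
  i=15: Z-C = 23 → X
  i=16: E-Y =  6 → G
  i=17: J-I =  1 → B
  i=18: Z-Y =  1 → B
  i=19: F-Q = 15 → P
  i=20: P-H =  8 → I
  i=21: G-A =  6 → G
  i=22: C-F = 23 → X
  i=23: W-Q =  6 → G
  i=24: V-U =  1 → B
  i=25: K-J =  1 → B
  i=26: F-Q = 15 → P
  i=27: Z-R =  8 → I
  i=28: S-M =  6 → G
  i=29: Y-B = 23 → X
  i=30: W-Q =  6 → G
  i=31: Z-Y =  1 → B
  i=32: D-C =  1 → B
  shifts repeat with period 7: GXGBBPI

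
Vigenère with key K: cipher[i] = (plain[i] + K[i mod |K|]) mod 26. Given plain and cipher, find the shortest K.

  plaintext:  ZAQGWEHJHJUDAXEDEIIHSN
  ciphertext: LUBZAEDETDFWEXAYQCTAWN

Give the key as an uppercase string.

  i= 0: L-Z = 12 → M
  i= 1: U-A = 20 → U
  i= 2: B-Q = 11 → L
  i= 3: Z-G = 19 → T
  i= 4: A-W =  4 → E
  i= 5: E-E =  0 → A
  i= 6: D-H = 22 → W
  i= 7: E-J = 21 → V
  i= 8: T-H = 12 → M
  i= 9: D-J = 20 → U
  i=10: F-U = 11 → L
  i=11: W-D = 19 → T
  i=12: E-A =  4 → E
  i=13: X-X =  0 → A
  i=14: A-E = 22 → W
  i=15: Y-D = 21 → V
  i=16: Q-E = 12 → M
  i=17: C-I = 20 → U
  i=18: T-I = 11 → L
  i=19: A-H = 19 → T
  i=20: W-S =  4 → E
  i=21: N-N =  0 → A
  shifts repeat with period 8: MULTEAWV

MULTEAWV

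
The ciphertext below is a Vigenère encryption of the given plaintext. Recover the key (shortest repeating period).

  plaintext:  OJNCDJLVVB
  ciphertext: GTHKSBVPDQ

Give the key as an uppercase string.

  i= 0: G-O = 18 → S
  i= 1: T-J = 10 → K
  i= 2: H-N = 20 → U
  i= 3: K-C =  8 → I
  i= 4: S-D = 15 → P
  i= 5: B-J = 18 → S
  i= 6: V-L = 10 → K
  i= 7: P-V = 20 → U
  i= 8: D-V =  8 → I
  i= 9: Q-B = 15 → P
  shifts repeat with period 5: SKUIP

SKUIP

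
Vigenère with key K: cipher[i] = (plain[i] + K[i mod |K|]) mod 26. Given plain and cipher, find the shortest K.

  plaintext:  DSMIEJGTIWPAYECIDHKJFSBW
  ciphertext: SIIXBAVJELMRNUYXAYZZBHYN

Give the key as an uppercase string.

  i= 0: S-D = 15 → P
  i= 1: I-S = 16 → Q
  i= 2: I-M = 22 → W
  i= 3: X-I = 15 → P
  i= 4: B-E = 23 → X
  i= 5: A-J = 17 → R
  i= 6: V-G = 15 → P
  i= 7: J-T = 16 → Q
  i= 8: E-I = 22 → W
  i= 9: L-W = 15 → P
  i=10: M-P = 23 → X
  i=11: R-A = 17 → R
  i=12: N-Y = 15 → P
  i=13: U-E = 16 → Q
  i=14: Y-C = 22 → W
  i=15: X-I = 15 → P
  i=16: A-D = 23 → X
  i=17: Y-H = 17 → R
  i=18: Z-K = 15 → P
  i=19: Z-J = 16 → Q
  i=20: B-F = 22 → W
  i=21: H-S = 15 → P
  i=22: Y-B = 23 → X
  i=23: N-W = 17 → R
  shifts repeat with period 6: PQWPXR

PQWPXR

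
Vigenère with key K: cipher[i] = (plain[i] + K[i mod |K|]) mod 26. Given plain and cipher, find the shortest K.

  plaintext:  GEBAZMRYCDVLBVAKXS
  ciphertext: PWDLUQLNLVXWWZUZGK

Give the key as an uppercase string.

JSCLVEUP

  i= 0: P-G =  9 → J
  i= 1: W-E = 18 → S
  i= 2: D-B =  2 → C
  i= 3: L-A = 11 → L
  i= 4: U-Z = 21 → V
  i= 5: Q-M =  4 → E
  i= 6: L-R = 20 → U
  i= 7: N-Y = 15 → P
  i= 8: L-C =  9 → J
  i= 9: V-D = 18 → S
  i=10: X-V =  2 → C
  i=11: W-L = 11 → L
  i=12: W-B = 21 → V
  i=13: Z-V =  4 → E
  i=14: U-A = 20 → U
  i=15: Z-K = 15 → P
  i=16: G-X =  9 → J
  i=17: K-S = 18 → S
  shifts repeat with period 8: JSCLVEUP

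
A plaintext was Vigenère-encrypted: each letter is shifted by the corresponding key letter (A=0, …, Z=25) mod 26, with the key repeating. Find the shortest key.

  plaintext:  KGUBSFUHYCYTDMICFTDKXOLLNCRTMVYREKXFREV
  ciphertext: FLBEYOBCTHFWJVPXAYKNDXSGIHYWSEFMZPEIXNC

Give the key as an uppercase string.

VFHDGJHV

  i= 0: F-K = 21 → V
  i= 1: L-G =  5 → F
  i= 2: B-U =  7 → H
  i= 3: E-B =  3 → D
  i= 4: Y-S =  6 → G
  i= 5: O-F =  9 → J
  i= 6: B-U =  7 → H
  i= 7: C-H = 21 → V
  i= 8: T-Y = 21 → V
  i= 9: H-C =  5 → F
  i=10: F-Y =  7 → H
  i=11: W-T =  3 → D
  i=12: J-D =  6 → G
  i=13: V-M =  9 → J
  i=14: P-I =  7 → H
  i=15: X-C = 21 → V
  i=16: A-F = 21 → V
  i=17: Y-T =  5 → F
  i=18: K-D =  7 → H
  i=19: N-K =  3 → D
  i=20: D-X =  6 → G
  i=21: X-O =  9 → J
  i=22: S-L =  7 → H
  i=23: G-L = 21 → V
  i=24: I-N = 21 → V
  i=25: H-C =  5 → F
  i=26: Y-R =  7 → H
  i=27: W-T =  3 → D
  i=28: S-M =  6 → G
  i=29: E-V =  9 → J
  i=30: F-Y =  7 → H
  i=31: M-R = 21 → V
  i=32: Z-E = 21 → V
  i=33: P-K =  5 → F
  i=34: E-X =  7 → H
  i=35: I-F =  3 → D
  i=36: X-R =  6 → G
  i=37: N-E =  9 → J
  i=38: C-V =  7 → H
  shifts repeat with period 8: VFHDGJHV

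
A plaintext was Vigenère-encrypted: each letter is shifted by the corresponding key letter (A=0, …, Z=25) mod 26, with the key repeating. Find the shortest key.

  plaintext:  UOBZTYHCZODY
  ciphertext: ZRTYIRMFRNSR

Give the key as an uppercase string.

  i= 0: Z-U =  5 → F
  i= 1: R-O =  3 → D
  i= 2: T-B = 18 → S
  i= 3: Y-Z = 25 → Z
  i= 4: I-T = 15 → P
  i= 5: R-Y = 19 → T
  i= 6: M-H =  5 → F
  i= 7: F-C =  3 → D
  i= 8: R-Z = 18 → S
  i= 9: N-O = 25 → Z
  i=10: S-D = 15 → P
  i=11: R-Y = 19 → T
  shifts repeat with period 6: FDSZPT

FDSZPT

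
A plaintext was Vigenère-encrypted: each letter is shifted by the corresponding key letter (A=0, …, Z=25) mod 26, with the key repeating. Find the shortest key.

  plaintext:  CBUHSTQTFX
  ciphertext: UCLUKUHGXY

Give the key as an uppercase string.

SBRN

  i= 0: U-C = 18 → S
  i= 1: C-B =  1 → B
  i= 2: L-U = 17 → R
  i= 3: U-H = 13 → N
  i= 4: K-S = 18 → S
  i= 5: U-T =  1 → B
  i= 6: H-Q = 17 → R
  i= 7: G-T = 13 → N
  i= 8: X-F = 18 → S
  i= 9: Y-X =  1 → B
  shifts repeat with period 4: SBRN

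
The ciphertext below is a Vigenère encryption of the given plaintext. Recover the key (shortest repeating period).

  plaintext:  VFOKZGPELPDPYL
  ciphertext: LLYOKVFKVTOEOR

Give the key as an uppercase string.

  i= 0: L-V = 16 → Q
  i= 1: L-F =  6 → G
  i= 2: Y-O = 10 → K
  i= 3: O-K =  4 → E
  i= 4: K-Z = 11 → L
  i= 5: V-G = 15 → P
  i= 6: F-P = 16 → Q
  i= 7: K-E =  6 → G
  i= 8: V-L = 10 → K
  i= 9: T-P =  4 → E
  i=10: O-D = 11 → L
  i=11: E-P = 15 → P
  i=12: O-Y = 16 → Q
  i=13: R-L =  6 → G
  shifts repeat with period 6: QGKELP

QGKELP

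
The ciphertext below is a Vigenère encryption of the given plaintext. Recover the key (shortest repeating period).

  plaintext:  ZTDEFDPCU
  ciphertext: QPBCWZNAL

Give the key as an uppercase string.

RWYY

  i= 0: Q-Z = 17 → R
  i= 1: P-T = 22 → W
  i= 2: B-D = 24 → Y
  i= 3: C-E = 24 → Y
  i= 4: W-F = 17 → R
  i= 5: Z-D = 22 → W
  i= 6: N-P = 24 → Y
  i= 7: A-C = 24 → Y
  i= 8: L-U = 17 → R
  shifts repeat with period 4: RWYY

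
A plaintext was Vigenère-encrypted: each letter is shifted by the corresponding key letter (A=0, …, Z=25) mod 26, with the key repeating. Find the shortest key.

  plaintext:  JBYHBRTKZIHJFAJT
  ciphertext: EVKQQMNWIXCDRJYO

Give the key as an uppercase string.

VUMJP

  i= 0: E-J = 21 → V
  i= 1: V-B = 20 → U
  i= 2: K-Y = 12 → M
  i= 3: Q-H =  9 → J
  i= 4: Q-B = 15 → P
  i= 5: M-R = 21 → V
  i= 6: N-T = 20 → U
  i= 7: W-K = 12 → M
  i= 8: I-Z =  9 → J
  i= 9: X-I = 15 → P
  i=10: C-H = 21 → V
  i=11: D-J = 20 → U
  i=12: R-F = 12 → M
  i=13: J-A =  9 → J
  i=14: Y-J = 15 → P
  i=15: O-T = 21 → V
  shifts repeat with period 5: VUMJP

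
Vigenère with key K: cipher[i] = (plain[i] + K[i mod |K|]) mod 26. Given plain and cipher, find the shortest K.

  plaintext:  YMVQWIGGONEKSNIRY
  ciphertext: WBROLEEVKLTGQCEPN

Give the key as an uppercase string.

YPW

  i= 0: W-Y = 24 → Y
  i= 1: B-M = 15 → P
  i= 2: R-V = 22 → W
  i= 3: O-Q = 24 → Y
  i= 4: L-W = 15 → P
  i= 5: E-I = 22 → W
  i= 6: E-G = 24 → Y
  i= 7: V-G = 15 → P
  i= 8: K-O = 22 → W
  i= 9: L-N = 24 → Y
  i=10: T-E = 15 → P
  i=11: G-K = 22 → W
  i=12: Q-S = 24 → Y
  i=13: C-N = 15 → P
  i=14: E-I = 22 → W
  i=15: P-R = 24 → Y
  i=16: N-Y = 15 → P
  shifts repeat with period 3: YPW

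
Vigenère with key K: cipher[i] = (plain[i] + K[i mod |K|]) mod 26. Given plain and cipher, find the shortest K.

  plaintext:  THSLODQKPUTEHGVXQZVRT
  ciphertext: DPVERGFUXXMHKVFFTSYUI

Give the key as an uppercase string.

KIDTDDP

  i= 0: D-T = 10 → K
  i= 1: P-H =  8 → I
  i= 2: V-S =  3 → D
  i= 3: E-L = 19 → T
  i= 4: R-O =  3 → D
  i= 5: G-D =  3 → D
  i= 6: F-Q = 15 → P
  i= 7: U-K = 10 → K
  i= 8: X-P =  8 → I
  i= 9: X-U =  3 → D
  i=10: M-T = 19 → T
  i=11: H-E =  3 → D
  i=12: K-H =  3 → D
  i=13: V-G = 15 → P
  i=14: F-V = 10 → K
  i=15: F-X =  8 → I
  i=16: T-Q =  3 → D
  i=17: S-Z = 19 → T
  i=18: Y-V =  3 → D
  i=19: U-R =  3 → D
  i=20: I-T = 15 → P
  shifts repeat with period 7: KIDTDDP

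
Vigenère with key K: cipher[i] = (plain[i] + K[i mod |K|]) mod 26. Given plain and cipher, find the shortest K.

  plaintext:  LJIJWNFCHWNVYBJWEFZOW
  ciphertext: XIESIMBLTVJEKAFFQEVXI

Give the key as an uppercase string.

MZWJ

  i= 0: X-L = 12 → M
  i= 1: I-J = 25 → Z
  i= 2: E-I = 22 → W
  i= 3: S-J =  9 → J
  i= 4: I-W = 12 → M
  i= 5: M-N = 25 → Z
  i= 6: B-F = 22 → W
  i= 7: L-C =  9 → J
  i= 8: T-H = 12 → M
  i= 9: V-W = 25 → Z
  i=10: J-N = 22 → W
  i=11: E-V =  9 → J
  i=12: K-Y = 12 → M
  i=13: A-B = 25 → Z
  i=14: F-J = 22 → W
  i=15: F-W =  9 → J
  i=16: Q-E = 12 → M
  i=17: E-F = 25 → Z
  i=18: V-Z = 22 → W
  i=19: X-O =  9 → J
  i=20: I-W = 12 → M
  shifts repeat with period 4: MZWJ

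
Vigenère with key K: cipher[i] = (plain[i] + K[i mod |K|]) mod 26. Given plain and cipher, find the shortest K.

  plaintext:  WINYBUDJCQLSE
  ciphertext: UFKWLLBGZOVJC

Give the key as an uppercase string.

YXXYKR

  i= 0: U-W = 24 → Y
  i= 1: F-I = 23 → X
  i= 2: K-N = 23 → X
  i= 3: W-Y = 24 → Y
  i= 4: L-B = 10 → K
  i= 5: L-U = 17 → R
  i= 6: B-D = 24 → Y
  i= 7: G-J = 23 → X
  i= 8: Z-C = 23 → X
  i= 9: O-Q = 24 → Y
  i=10: V-L = 10 → K
  i=11: J-S = 17 → R
  i=12: C-E = 24 → Y
  shifts repeat with period 6: YXXYKR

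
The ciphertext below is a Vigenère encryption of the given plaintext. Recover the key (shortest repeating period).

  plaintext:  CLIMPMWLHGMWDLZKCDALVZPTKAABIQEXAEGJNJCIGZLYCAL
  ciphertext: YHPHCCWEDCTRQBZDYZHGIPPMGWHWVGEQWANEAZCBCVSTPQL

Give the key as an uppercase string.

WWHVNQAT

  i= 0: Y-C = 22 → W
  i= 1: H-L = 22 → W
  i= 2: P-I =  7 → H
  i= 3: H-M = 21 → V
  i= 4: C-P = 13 → N
  i= 5: C-M = 16 → Q
  i= 6: W-W =  0 → A
  i= 7: E-L = 19 → T
  i= 8: D-H = 22 → W
  i= 9: C-G = 22 → W
  i=10: T-M =  7 → H
  i=11: R-W = 21 → V
  i=12: Q-D = 13 → N
  i=13: B-L = 16 → Q
  i=14: Z-Z =  0 → A
  i=15: D-K = 19 → T
  i=16: Y-C = 22 → W
  i=17: Z-D = 22 → W
  i=18: H-A =  7 → H
  i=19: G-L = 21 → V
  i=20: I-V = 13 → N
  i=21: P-Z = 16 → Q
  i=22: P-P =  0 → A
  i=23: M-T = 19 → T
  i=24: G-K = 22 → W
  i=25: W-A = 22 → W
  i=26: H-A =  7 → H
  i=27: W-B = 21 → V
  i=28: V-I = 13 → N
  i=29: G-Q = 16 → Q
  i=30: E-E =  0 → A
  i=31: Q-X = 19 → T
  i=32: W-A = 22 → W
  i=33: A-E = 22 → W
  i=34: N-G =  7 → H
  i=35: E-J = 21 → V
  i=36: A-N = 13 → N
  i=37: Z-J = 16 → Q
  i=38: C-C =  0 → A
  i=39: B-I = 19 → T
  i=40: C-G = 22 → W
  i=41: V-Z = 22 → W
  i=42: S-L =  7 → H
  i=43: T-Y = 21 → V
  i=44: P-C = 13 → N
  i=45: Q-A = 16 → Q
  i=46: L-L =  0 → A
  shifts repeat with period 8: WWHVNQAT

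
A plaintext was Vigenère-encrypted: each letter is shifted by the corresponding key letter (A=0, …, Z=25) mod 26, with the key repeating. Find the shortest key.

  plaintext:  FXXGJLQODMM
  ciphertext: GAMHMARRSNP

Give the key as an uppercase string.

BDP

  i= 0: G-F =  1 → B
  i= 1: A-X =  3 → D
  i= 2: M-X = 15 → P
  i= 3: H-G =  1 → B
  i= 4: M-J =  3 → D
  i= 5: A-L = 15 → P
  i= 6: R-Q =  1 → B
  i= 7: R-O =  3 → D
  i= 8: S-D = 15 → P
  i= 9: N-M =  1 → B
  i=10: P-M =  3 → D
  shifts repeat with period 3: BDP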